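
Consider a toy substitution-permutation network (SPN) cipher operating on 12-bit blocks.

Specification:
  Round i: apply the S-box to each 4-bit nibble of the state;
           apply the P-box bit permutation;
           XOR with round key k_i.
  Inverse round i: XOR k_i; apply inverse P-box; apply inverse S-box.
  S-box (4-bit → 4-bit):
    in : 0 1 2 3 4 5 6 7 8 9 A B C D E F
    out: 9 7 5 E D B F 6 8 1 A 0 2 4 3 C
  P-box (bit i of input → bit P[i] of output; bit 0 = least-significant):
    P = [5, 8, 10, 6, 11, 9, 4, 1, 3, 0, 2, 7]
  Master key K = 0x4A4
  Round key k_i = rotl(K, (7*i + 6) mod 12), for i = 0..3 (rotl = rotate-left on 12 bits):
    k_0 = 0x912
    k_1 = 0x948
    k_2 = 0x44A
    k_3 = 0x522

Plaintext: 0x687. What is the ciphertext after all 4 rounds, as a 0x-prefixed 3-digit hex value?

s_0 = plaintext = 0x687
s_1 = Round(s_0, k_0) = 0xC9D
s_2 = Round(s_1, k_1) = 0x549
s_3 = Round(s_2, k_2) = 0xCF1
s_4 = Round(s_3, k_3) = 0x011

0x011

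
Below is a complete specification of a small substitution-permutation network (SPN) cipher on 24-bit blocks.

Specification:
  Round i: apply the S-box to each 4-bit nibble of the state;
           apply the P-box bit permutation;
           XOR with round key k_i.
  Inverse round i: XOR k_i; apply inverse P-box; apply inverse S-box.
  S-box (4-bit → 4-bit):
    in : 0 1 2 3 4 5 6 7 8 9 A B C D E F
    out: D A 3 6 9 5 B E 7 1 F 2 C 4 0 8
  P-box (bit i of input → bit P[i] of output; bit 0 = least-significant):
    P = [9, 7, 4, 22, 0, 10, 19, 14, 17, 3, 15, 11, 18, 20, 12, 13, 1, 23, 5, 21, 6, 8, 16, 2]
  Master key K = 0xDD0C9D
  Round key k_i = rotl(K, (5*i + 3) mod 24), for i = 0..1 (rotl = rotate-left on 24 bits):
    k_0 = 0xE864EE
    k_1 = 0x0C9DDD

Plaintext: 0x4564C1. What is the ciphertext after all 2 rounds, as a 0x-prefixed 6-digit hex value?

s_0 = plaintext = 0x4564C1
s_1 = Round(s_0, k_0) = 0xB60C08
s_2 = Round(s_1, k_1) = 0xA0664E

0xA0664E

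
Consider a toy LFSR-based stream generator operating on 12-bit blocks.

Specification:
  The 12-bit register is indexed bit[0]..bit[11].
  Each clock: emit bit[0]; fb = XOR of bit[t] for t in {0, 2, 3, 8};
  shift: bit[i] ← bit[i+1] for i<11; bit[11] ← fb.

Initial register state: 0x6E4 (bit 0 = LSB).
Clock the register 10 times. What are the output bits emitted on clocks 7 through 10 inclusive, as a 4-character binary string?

1101

reg_0 = 0x6E4
clock 1: out=0, reg = 0xB72
clock 2: out=0, reg = 0xDB9
clock 3: out=1, reg = 0xEDC
clock 4: out=0, reg = 0x76E
clock 5: out=0, reg = 0xBB7
clock 6: out=1, reg = 0xDDB
clock 7: out=1, reg = 0xEED
clock 8: out=1, reg = 0xF76
clock 9: out=0, reg = 0x7BB
clock 10: out=1, reg = 0xBDD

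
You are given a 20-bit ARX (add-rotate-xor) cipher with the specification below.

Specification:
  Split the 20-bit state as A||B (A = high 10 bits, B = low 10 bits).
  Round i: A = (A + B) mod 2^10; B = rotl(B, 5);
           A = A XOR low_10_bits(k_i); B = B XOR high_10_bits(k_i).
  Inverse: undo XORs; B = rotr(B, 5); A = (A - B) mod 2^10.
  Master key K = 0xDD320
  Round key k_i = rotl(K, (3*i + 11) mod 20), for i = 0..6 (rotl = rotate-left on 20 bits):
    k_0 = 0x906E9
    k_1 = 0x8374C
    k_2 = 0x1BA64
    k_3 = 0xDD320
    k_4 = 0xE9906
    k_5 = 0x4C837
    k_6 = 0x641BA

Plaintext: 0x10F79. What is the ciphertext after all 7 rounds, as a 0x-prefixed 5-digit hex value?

0xD4A40

s_0 = plaintext = 0x10F79
s_1 = Round(s_0, k_0) = 0x5557A
s_2 = Round(s_1, k_1) = 0x60D46
s_3 = Round(s_2, k_2) = 0x2B4A4
s_4 = Round(s_3, k_3) = 0x9C7F1
s_5 = Round(s_4, k_4) = 0xD9199
s_6 = Round(s_5, k_5) = 0x32A1E
s_7 = Round(s_6, k_6) = 0xD4A40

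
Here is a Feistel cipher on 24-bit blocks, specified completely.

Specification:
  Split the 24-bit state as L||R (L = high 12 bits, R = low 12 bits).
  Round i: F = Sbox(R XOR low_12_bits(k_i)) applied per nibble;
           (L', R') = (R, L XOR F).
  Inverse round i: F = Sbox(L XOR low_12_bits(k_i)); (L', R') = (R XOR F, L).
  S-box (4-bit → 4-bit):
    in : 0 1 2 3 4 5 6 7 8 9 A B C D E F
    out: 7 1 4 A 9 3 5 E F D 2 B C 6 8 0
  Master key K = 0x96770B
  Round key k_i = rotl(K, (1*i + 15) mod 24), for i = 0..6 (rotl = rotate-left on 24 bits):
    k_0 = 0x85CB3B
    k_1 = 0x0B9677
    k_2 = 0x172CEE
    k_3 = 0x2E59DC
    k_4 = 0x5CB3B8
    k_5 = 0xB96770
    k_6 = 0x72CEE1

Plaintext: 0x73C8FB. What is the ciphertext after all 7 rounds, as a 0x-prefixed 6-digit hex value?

0x44228A

s_0 = plaintext = 0x73C8FB
s_1 = Round(s_0, k_0) = 0x8FBDFB
s_2 = Round(s_1, k_1) = 0xDFB307
s_3 = Round(s_2, k_2) = 0x307D76
s_4 = Round(s_3, k_3) = 0xD76A25
s_5 = Round(s_4, k_4) = 0xA250A0
s_6 = Round(s_5, k_5) = 0x0A0442
s_7 = Round(s_6, k_6) = 0x44228A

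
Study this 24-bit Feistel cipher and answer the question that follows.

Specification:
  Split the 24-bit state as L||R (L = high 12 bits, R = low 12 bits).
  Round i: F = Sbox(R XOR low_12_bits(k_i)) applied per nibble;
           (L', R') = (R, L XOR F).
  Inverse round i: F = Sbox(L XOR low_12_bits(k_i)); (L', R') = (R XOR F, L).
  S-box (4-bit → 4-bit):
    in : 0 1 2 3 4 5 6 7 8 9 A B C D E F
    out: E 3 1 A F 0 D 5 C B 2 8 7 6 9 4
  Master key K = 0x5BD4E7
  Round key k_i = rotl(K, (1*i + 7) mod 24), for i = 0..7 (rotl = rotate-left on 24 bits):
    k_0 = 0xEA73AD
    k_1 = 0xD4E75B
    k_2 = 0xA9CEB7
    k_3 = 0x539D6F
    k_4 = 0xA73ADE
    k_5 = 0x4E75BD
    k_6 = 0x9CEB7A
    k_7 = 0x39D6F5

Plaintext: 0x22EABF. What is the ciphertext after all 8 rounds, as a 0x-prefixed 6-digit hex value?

s_0 = plaintext = 0x22EABF
s_1 = Round(s_0, k_0) = 0xABF91F
s_2 = Round(s_1, k_1) = 0x91F340
s_3 = Round(s_2, k_2) = 0x340F5A
s_4 = Round(s_3, k_3) = 0xF5A2E0
s_5 = Round(s_4, k_4) = 0x2E03F3
s_6 = Round(s_5, k_5) = 0x3F3F19
s_7 = Round(s_6, k_6) = 0xF19C29
s_8 = Round(s_7, k_7) = 0xC29D7E

0xC29D7E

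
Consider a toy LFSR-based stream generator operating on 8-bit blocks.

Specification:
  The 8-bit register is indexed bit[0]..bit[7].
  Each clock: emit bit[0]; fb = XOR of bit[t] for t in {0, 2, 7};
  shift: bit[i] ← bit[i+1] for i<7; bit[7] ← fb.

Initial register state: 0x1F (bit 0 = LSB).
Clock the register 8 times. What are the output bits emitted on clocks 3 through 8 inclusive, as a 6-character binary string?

reg_0 = 0x1F
clock 1: out=1, reg = 0x0F
clock 2: out=1, reg = 0x07
clock 3: out=1, reg = 0x03
clock 4: out=1, reg = 0x81
clock 5: out=1, reg = 0x40
clock 6: out=0, reg = 0x20
clock 7: out=0, reg = 0x10
clock 8: out=0, reg = 0x08

111000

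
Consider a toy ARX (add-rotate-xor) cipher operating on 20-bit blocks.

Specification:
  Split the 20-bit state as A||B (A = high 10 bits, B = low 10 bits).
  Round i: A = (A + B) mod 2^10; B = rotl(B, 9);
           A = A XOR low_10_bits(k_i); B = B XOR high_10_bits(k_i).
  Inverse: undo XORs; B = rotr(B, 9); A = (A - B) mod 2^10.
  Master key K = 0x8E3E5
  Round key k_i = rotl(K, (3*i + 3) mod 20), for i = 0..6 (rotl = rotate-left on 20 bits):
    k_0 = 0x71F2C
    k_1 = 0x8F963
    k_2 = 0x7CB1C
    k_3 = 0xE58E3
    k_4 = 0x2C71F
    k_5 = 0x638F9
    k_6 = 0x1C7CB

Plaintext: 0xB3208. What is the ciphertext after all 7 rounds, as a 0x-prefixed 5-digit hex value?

0x5CD95

s_0 = plaintext = 0xB3208
s_1 = Round(s_0, k_0) = 0xFE0C3
s_2 = Round(s_1, k_1) = 0x7605F
s_3 = Round(s_2, k_2) = 0x4AFDD
s_4 = Round(s_3, k_3) = 0x7AC78
s_5 = Round(s_4, k_4) = 0x5F08D
s_6 = Round(s_5, k_5) = 0xBC3C8
s_7 = Round(s_6, k_6) = 0x5CD95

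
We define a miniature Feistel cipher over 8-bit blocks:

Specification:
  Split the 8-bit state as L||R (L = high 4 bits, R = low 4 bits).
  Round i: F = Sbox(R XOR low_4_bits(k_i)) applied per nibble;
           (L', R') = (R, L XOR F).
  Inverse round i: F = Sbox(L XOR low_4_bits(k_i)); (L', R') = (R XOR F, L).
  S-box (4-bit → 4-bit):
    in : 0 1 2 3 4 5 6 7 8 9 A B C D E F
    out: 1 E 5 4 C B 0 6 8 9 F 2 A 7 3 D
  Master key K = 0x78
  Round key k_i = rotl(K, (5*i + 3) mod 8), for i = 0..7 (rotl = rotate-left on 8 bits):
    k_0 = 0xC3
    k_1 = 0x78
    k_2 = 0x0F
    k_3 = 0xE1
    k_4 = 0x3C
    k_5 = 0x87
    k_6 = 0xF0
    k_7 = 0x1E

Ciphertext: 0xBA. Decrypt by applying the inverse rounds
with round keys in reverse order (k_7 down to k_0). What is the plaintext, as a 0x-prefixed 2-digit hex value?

0xEC

s_0 = ciphertext = 0xBA
s_1 = InvRound(s_0, k_7) = 0x1B
s_2 = InvRound(s_1, k_6) = 0x51
s_3 = InvRound(s_2, k_5) = 0x45
s_4 = InvRound(s_3, k_4) = 0xD4
s_5 = InvRound(s_4, k_3) = 0xED
s_6 = InvRound(s_5, k_2) = 0x3E
s_7 = InvRound(s_6, k_1) = 0xC3
s_8 = InvRound(s_7, k_0) = 0xEC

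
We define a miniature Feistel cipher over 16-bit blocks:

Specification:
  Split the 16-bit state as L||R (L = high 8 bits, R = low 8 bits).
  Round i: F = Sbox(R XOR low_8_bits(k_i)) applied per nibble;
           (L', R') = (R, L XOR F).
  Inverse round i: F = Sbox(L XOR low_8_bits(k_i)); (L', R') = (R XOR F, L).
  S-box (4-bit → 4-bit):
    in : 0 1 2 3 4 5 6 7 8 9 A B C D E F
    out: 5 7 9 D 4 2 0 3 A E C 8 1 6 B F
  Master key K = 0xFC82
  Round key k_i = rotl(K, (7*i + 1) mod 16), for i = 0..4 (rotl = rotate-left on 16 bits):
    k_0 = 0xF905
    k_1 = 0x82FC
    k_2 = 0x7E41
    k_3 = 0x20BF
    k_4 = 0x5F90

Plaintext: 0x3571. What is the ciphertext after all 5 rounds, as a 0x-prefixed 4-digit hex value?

s_0 = plaintext = 0x3571
s_1 = Round(s_0, k_0) = 0x7101
s_2 = Round(s_1, k_1) = 0x0187
s_3 = Round(s_2, k_2) = 0x8711
s_4 = Round(s_3, k_3) = 0x114C
s_5 = Round(s_4, k_4) = 0x4C70

0x4C70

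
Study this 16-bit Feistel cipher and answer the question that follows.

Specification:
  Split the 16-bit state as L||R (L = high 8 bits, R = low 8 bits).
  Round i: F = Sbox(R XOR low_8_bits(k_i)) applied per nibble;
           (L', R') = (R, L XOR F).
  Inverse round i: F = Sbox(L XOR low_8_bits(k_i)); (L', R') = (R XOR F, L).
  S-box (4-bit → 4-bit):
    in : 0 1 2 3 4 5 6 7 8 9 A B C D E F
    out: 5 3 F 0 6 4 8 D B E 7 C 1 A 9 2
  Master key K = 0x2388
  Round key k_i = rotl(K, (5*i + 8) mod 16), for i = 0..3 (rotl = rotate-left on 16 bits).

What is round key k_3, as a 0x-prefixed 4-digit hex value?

K = 0x2388
k_0 = rotl(K, (5*0+8) mod 16) = rotl(K, 8) = 0x8823
k_1 = rotl(K, (5*1+8) mod 16) = rotl(K, 13) = 0x0471
k_2 = rotl(K, (5*2+8) mod 16) = rotl(K, 2) = 0x8E20
k_3 = rotl(K, (5*3+8) mod 16) = rotl(K, 7) = 0xC411

0xC411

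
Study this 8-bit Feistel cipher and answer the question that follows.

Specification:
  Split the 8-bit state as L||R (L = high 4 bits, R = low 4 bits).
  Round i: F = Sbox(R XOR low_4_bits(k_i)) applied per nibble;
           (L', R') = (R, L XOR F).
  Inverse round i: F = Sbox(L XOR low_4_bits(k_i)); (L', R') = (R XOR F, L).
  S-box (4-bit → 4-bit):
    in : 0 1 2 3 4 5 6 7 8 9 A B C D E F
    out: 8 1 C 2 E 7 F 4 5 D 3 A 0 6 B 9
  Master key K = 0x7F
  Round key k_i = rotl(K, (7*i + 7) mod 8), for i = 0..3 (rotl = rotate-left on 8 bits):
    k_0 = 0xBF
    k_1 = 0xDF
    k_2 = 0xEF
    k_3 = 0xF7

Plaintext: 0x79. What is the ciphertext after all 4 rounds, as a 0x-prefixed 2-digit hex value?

0x4F

s_0 = plaintext = 0x79
s_1 = Round(s_0, k_0) = 0x98
s_2 = Round(s_1, k_1) = 0x8D
s_3 = Round(s_2, k_2) = 0xD4
s_4 = Round(s_3, k_3) = 0x4F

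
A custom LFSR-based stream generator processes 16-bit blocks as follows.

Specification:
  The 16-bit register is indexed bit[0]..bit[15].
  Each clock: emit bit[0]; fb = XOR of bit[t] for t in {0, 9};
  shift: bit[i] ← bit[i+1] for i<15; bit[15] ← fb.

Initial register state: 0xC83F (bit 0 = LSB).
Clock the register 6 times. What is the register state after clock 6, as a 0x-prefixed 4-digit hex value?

0x6F20

reg_0 = 0xC83F
clock 1: out=1, reg = 0xE41F
clock 2: out=1, reg = 0xF20F
clock 3: out=1, reg = 0x7907
clock 4: out=1, reg = 0xBC83
clock 5: out=1, reg = 0xDE41
clock 6: out=1, reg = 0x6F20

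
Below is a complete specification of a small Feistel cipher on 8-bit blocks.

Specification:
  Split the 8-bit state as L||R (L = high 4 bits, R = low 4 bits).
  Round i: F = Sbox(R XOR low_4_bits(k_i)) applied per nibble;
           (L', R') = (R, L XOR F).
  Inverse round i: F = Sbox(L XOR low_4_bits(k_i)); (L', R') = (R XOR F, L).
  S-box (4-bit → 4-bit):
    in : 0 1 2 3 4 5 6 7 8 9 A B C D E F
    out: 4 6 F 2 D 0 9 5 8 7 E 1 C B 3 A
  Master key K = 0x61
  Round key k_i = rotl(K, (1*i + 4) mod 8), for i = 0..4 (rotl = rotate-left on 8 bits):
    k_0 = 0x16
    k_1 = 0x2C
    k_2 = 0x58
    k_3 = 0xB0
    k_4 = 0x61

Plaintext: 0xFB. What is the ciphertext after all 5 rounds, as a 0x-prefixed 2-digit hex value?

s_0 = plaintext = 0xFB
s_1 = Round(s_0, k_0) = 0xB4
s_2 = Round(s_1, k_1) = 0x43
s_3 = Round(s_2, k_2) = 0x35
s_4 = Round(s_3, k_3) = 0x53
s_5 = Round(s_4, k_4) = 0x3A

0x3A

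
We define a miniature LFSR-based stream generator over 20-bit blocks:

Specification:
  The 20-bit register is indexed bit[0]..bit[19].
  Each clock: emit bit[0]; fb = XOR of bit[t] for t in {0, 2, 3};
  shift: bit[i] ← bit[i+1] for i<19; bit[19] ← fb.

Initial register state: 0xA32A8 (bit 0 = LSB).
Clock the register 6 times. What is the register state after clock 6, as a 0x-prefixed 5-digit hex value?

reg_0 = 0xA32A8
clock 1: out=0, reg = 0xD1954
clock 2: out=0, reg = 0xE8CAA
clock 3: out=0, reg = 0xF4655
clock 4: out=1, reg = 0x7A32A
clock 5: out=0, reg = 0xBD195
clock 6: out=1, reg = 0x5E8CA

0x5E8CA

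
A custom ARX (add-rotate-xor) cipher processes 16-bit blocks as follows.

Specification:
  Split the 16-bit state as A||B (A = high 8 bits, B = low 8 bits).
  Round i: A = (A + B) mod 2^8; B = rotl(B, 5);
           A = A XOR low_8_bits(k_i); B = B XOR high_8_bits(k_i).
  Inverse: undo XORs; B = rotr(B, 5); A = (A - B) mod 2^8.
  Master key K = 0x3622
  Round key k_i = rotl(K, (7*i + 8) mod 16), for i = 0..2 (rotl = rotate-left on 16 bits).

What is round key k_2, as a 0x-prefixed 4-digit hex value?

K = 0x3622
k_0 = rotl(K, (7*0+8) mod 16) = rotl(K, 8) = 0x2236
k_1 = rotl(K, (7*1+8) mod 16) = rotl(K, 15) = 0x1B11
k_2 = rotl(K, (7*2+8) mod 16) = rotl(K, 6) = 0x888D

0x888D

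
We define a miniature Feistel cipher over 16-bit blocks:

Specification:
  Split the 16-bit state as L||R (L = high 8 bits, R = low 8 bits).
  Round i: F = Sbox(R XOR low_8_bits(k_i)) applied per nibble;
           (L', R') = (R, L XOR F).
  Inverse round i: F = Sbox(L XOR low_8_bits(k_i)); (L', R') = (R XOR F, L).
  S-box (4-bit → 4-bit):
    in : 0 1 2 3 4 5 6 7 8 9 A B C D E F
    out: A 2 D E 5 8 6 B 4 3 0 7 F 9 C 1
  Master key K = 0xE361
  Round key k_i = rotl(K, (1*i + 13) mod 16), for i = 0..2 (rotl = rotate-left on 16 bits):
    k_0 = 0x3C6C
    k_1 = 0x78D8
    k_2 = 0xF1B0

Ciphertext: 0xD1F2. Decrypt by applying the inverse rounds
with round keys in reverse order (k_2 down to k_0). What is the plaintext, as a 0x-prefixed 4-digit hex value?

s_0 = ciphertext = 0xD1F2
s_1 = InvRound(s_0, k_2) = 0x90D1
s_2 = InvRound(s_1, k_1) = 0x8590
s_3 = InvRound(s_2, k_0) = 0x5385

0x5385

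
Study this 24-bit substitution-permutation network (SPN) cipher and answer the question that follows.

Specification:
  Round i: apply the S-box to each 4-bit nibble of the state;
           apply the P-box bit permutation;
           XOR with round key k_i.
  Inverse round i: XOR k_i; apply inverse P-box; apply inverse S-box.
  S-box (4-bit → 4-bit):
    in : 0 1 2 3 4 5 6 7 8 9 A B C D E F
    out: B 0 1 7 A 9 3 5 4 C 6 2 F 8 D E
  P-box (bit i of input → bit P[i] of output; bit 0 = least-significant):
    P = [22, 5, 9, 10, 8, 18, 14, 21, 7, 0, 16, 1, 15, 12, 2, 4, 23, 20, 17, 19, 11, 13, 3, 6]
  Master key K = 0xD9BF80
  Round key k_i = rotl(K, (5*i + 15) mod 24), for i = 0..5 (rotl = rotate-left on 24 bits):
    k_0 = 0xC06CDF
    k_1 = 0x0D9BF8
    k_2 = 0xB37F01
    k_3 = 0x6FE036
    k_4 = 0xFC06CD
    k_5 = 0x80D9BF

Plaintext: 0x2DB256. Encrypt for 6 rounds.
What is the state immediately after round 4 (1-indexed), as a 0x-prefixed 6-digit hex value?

s_0 = plaintext = 0x2DB256
s_1 = Round(s_0, k_0) = 0xA8757F
s_2 = Round(s_1, k_1) = 0x0F7C56
s_3 = Round(s_2, k_2) = 0xC8D6E6
s_4 = Round(s_3, k_3) = 0x0D89CF
s_5 = Round(s_4, k_4) = 0xD169AB
s_6 = Round(s_5, k_5) = 0x8509DD

0x0D89CF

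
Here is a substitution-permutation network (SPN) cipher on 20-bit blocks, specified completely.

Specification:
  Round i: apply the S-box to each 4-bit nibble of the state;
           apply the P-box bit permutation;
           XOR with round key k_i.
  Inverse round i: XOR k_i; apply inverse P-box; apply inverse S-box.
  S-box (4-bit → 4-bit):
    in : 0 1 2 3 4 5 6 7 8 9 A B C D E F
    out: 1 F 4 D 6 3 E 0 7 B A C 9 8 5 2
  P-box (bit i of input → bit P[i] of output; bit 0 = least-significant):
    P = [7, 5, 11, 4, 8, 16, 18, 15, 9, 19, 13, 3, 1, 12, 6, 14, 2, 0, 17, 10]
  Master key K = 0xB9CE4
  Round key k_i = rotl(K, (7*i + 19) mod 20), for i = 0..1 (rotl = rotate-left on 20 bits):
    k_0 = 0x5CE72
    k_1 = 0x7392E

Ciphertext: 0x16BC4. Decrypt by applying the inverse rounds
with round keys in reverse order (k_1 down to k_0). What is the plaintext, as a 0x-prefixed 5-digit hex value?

0x8106D

s_0 = ciphertext = 0x16BC4
s_1 = InvRound(s_0, k_1) = 0x21C25
s_2 = InvRound(s_1, k_0) = 0x8106D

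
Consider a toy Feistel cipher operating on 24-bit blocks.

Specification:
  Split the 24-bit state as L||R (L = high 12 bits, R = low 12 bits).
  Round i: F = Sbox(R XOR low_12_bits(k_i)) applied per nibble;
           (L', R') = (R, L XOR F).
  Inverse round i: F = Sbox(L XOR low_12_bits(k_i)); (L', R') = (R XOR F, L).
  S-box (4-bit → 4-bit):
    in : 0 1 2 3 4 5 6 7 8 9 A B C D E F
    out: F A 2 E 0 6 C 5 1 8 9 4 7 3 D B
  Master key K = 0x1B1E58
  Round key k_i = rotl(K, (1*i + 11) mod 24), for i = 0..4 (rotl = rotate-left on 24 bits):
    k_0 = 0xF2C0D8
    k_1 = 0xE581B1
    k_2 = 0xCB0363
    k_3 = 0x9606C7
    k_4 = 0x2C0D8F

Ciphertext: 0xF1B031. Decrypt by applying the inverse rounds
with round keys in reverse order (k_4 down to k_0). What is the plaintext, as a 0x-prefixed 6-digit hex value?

0xEDEF68

s_0 = ciphertext = 0xF1B031
s_1 = InvRound(s_0, k_4) = 0x2B1F1B
s_2 = InvRound(s_1, k_3) = 0xF472B1
s_3 = InvRound(s_2, k_2) = 0x591F47
s_4 = InvRound(s_3, k_1) = 0xF68591
s_5 = InvRound(s_4, k_0) = 0xEDEF68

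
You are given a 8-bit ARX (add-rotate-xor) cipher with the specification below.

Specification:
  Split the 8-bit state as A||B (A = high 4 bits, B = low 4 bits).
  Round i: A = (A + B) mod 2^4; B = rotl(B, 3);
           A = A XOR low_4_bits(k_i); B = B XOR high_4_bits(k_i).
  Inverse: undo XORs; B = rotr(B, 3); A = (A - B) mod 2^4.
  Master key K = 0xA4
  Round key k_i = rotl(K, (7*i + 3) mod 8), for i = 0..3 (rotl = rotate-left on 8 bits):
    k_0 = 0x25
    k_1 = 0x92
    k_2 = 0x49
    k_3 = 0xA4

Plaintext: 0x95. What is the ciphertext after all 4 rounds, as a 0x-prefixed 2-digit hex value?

0x5F

s_0 = plaintext = 0x95
s_1 = Round(s_0, k_0) = 0xB8
s_2 = Round(s_1, k_1) = 0x1D
s_3 = Round(s_2, k_2) = 0x7A
s_4 = Round(s_3, k_3) = 0x5F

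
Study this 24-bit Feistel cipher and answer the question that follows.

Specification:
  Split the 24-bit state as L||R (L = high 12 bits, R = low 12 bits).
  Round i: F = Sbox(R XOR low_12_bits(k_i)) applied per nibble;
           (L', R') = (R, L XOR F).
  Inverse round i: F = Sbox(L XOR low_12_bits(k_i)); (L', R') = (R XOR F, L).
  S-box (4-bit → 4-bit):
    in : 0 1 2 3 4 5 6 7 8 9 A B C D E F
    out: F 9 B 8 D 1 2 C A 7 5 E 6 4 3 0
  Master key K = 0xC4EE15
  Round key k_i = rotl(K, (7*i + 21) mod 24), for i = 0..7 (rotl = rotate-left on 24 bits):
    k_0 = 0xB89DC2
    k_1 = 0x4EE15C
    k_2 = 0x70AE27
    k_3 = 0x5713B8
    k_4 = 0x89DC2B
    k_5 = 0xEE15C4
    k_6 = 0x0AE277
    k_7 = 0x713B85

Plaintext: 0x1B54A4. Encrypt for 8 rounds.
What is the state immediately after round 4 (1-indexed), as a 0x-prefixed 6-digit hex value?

s_0 = plaintext = 0x1B54A4
s_1 = Round(s_0, k_0) = 0x4A4697
s_2 = Round(s_1, k_1) = 0x6978CA
s_3 = Round(s_2, k_2) = 0x8CA4A3
s_4 = Round(s_3, k_3) = 0x4A3454
s_5 = Round(s_4, k_4) = 0x454E63
s_6 = Round(s_5, k_5) = 0xE63A08
s_7 = Round(s_6, k_6) = 0xA084A3
s_8 = Round(s_7, k_7) = 0x4A3ABA

0x4A3454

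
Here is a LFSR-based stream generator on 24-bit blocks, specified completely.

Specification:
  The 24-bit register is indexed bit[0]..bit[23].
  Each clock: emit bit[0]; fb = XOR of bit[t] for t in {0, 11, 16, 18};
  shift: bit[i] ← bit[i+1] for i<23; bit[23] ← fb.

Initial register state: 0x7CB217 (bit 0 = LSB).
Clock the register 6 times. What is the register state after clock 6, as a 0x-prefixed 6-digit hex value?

0x89F2C8

reg_0 = 0x7CB217
clock 1: out=1, reg = 0x3E590B
clock 2: out=1, reg = 0x9F2C85
clock 3: out=1, reg = 0x4F9642
clock 4: out=0, reg = 0x27CB21
clock 5: out=1, reg = 0x13E590
clock 6: out=0, reg = 0x89F2C8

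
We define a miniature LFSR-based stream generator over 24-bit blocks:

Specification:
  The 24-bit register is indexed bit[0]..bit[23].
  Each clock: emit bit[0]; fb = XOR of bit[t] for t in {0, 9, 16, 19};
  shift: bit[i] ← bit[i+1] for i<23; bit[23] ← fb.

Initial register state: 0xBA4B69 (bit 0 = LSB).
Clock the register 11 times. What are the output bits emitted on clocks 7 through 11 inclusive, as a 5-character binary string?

reg_0 = 0xBA4B69
clock 1: out=1, reg = 0xDD25B4
clock 2: out=0, reg = 0x6E92DA
clock 3: out=0, reg = 0x37496D
clock 4: out=1, reg = 0x1BA4B6
clock 5: out=0, reg = 0x0DD25B
clock 6: out=1, reg = 0x06E92D
clock 7: out=1, reg = 0x837496
clock 8: out=0, reg = 0xC1BA4B
clock 9: out=1, reg = 0xE0DD25
clock 10: out=1, reg = 0xF06E92
clock 11: out=0, reg = 0xF83749

10110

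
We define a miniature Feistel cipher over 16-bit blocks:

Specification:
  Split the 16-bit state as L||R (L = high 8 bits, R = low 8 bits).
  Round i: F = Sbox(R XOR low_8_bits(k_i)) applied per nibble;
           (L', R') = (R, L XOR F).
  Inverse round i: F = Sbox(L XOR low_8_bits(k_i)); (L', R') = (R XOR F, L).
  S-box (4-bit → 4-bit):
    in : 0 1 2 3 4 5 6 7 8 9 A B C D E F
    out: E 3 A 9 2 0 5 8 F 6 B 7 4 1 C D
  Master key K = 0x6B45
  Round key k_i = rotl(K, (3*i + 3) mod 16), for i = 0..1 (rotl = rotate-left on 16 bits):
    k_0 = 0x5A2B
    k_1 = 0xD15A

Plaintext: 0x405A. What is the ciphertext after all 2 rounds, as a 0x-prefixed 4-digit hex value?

s_0 = plaintext = 0x405A
s_1 = Round(s_0, k_0) = 0x5AC3
s_2 = Round(s_1, k_1) = 0xC33C

0xC33C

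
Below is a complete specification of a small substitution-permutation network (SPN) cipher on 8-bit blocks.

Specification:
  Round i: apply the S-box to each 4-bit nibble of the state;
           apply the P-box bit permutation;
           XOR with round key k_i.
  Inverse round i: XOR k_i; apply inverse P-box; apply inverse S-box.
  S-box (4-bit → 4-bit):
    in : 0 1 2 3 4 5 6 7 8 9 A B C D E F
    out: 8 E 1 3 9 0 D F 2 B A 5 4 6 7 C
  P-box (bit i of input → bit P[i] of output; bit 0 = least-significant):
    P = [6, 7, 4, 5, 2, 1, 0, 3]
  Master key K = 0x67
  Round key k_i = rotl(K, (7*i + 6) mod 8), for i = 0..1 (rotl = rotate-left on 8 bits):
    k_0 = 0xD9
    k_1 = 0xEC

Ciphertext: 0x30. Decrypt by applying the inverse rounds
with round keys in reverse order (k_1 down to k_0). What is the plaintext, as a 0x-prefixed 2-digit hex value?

s_0 = ciphertext = 0x30
s_1 = InvRound(s_0, k_1) = 0x4E
s_2 = InvRound(s_1, k_0) = 0xED

0xED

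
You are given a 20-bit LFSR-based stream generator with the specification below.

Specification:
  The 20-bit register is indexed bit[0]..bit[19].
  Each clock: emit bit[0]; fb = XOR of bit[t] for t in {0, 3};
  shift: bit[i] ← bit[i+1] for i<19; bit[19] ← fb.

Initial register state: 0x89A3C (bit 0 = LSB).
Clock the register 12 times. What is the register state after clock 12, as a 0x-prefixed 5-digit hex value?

0x97B89

reg_0 = 0x89A3C
clock 1: out=0, reg = 0xC4D1E
clock 2: out=0, reg = 0xE268F
clock 3: out=1, reg = 0x71347
clock 4: out=1, reg = 0xB89A3
clock 5: out=1, reg = 0xDC4D1
clock 6: out=1, reg = 0xEE268
clock 7: out=0, reg = 0xF7134
clock 8: out=0, reg = 0x7B89A
clock 9: out=0, reg = 0xBDC4D
clock 10: out=1, reg = 0x5EE26
clock 11: out=0, reg = 0x2F713
clock 12: out=1, reg = 0x97B89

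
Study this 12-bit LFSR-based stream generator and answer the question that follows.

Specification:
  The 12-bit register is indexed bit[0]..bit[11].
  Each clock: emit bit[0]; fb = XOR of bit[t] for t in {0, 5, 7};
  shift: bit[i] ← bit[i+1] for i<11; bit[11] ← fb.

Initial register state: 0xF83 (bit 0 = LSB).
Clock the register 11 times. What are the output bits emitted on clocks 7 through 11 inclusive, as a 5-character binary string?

reg_0 = 0xF83
clock 1: out=1, reg = 0x7C1
clock 2: out=1, reg = 0x3E0
clock 3: out=0, reg = 0x1F0
clock 4: out=0, reg = 0x0F8
clock 5: out=0, reg = 0x07C
clock 6: out=0, reg = 0x83E
clock 7: out=0, reg = 0xC1F
clock 8: out=1, reg = 0xE0F
clock 9: out=1, reg = 0xF07
clock 10: out=1, reg = 0xF83
clock 11: out=1, reg = 0x7C1

01111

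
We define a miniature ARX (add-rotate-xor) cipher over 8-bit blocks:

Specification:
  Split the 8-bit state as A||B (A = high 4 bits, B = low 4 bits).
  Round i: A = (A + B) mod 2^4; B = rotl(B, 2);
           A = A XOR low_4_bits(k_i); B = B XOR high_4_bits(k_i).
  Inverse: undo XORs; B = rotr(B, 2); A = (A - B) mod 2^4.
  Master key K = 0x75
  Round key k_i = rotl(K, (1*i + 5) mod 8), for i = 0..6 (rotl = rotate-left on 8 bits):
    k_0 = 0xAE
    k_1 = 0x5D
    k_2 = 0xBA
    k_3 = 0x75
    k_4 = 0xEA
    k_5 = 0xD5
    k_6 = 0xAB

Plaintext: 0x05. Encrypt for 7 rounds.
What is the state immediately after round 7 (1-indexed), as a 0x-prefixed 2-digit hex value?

0x9F

s_0 = plaintext = 0x05
s_1 = Round(s_0, k_0) = 0xBF
s_2 = Round(s_1, k_1) = 0x7A
s_3 = Round(s_2, k_2) = 0xB1
s_4 = Round(s_3, k_3) = 0x93
s_5 = Round(s_4, k_4) = 0x62
s_6 = Round(s_5, k_5) = 0xD5
s_7 = Round(s_6, k_6) = 0x9F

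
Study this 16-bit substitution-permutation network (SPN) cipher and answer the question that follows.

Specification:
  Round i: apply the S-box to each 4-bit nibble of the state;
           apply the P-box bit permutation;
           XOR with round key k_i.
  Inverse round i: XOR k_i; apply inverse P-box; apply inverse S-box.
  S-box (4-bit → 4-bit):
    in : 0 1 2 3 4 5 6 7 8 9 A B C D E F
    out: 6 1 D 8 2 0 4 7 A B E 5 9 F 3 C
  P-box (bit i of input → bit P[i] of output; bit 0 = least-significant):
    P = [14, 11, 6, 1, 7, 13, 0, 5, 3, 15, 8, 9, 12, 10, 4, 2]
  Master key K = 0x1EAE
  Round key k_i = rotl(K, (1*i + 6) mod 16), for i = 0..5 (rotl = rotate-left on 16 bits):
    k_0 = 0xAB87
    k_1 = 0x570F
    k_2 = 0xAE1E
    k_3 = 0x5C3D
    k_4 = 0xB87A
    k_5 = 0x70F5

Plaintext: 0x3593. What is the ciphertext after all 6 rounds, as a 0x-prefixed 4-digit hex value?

0x7473

s_0 = plaintext = 0x3593
s_1 = Round(s_0, k_0) = 0x8B21
s_2 = Round(s_1, k_1) = 0x12A2
s_3 = Round(s_2, k_2) = 0xDD75
s_4 = Round(s_3, k_3) = 0xEBA0
s_5 = Round(s_4, k_4) = 0x8513
s_6 = Round(s_5, k_5) = 0x7473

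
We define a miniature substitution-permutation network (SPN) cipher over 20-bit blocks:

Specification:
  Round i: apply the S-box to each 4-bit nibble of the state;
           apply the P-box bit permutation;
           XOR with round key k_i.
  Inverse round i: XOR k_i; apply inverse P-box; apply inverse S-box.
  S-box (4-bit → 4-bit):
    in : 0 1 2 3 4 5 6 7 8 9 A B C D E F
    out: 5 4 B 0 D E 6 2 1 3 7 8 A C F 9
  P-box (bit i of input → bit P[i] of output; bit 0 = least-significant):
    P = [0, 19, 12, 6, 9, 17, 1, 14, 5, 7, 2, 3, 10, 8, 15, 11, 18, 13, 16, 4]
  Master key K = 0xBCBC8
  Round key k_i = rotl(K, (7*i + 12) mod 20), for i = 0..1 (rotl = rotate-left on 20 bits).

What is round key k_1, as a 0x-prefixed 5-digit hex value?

K = 0xBCBC8
k_0 = rotl(K, (7*0+12) mod 20) = rotl(K, 12) = 0xC8BCB
k_1 = rotl(K, (7*1+12) mod 20) = rotl(K, 19) = 0x5E5E4

0x5E5E4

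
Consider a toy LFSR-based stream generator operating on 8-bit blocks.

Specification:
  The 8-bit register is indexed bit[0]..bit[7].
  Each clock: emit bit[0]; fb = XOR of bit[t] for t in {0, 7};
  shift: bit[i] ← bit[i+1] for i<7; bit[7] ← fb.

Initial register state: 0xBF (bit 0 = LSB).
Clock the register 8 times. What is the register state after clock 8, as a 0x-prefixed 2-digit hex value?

0x6A

reg_0 = 0xBF
clock 1: out=1, reg = 0x5F
clock 2: out=1, reg = 0xAF
clock 3: out=1, reg = 0x57
clock 4: out=1, reg = 0xAB
clock 5: out=1, reg = 0x55
clock 6: out=1, reg = 0xAA
clock 7: out=0, reg = 0xD5
clock 8: out=1, reg = 0x6A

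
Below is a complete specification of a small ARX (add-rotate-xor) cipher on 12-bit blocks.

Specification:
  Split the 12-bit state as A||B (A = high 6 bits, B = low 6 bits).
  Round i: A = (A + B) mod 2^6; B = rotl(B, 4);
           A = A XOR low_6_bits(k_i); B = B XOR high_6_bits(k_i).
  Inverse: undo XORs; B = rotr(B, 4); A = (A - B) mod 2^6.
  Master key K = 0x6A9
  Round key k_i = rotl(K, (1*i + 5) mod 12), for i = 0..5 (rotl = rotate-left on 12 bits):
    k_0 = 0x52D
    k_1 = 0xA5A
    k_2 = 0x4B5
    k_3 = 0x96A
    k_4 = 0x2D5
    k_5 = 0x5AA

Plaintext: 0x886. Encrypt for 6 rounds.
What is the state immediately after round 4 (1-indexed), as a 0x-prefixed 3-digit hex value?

0xA92

s_0 = plaintext = 0x886
s_1 = Round(s_0, k_0) = 0x175
s_2 = Round(s_1, k_1) = 0x834
s_3 = Round(s_2, k_2) = 0x85F
s_4 = Round(s_3, k_3) = 0xA92
s_5 = Round(s_4, k_4) = 0xA6F
s_6 = Round(s_5, k_5) = 0xCAD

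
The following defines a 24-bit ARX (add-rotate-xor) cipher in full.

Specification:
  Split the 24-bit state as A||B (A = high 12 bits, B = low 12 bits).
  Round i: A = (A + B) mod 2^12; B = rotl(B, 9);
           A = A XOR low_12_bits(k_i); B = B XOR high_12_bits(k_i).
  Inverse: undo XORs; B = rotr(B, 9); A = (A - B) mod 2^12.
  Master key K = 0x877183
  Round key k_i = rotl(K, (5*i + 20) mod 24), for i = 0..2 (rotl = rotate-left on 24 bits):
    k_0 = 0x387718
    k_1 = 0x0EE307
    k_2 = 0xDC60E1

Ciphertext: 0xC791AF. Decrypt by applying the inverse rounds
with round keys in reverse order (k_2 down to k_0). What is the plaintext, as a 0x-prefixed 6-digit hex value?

s_0 = ciphertext = 0xC791AF
s_1 = InvRound(s_0, k_2) = 0x94A34E
s_2 = InvRound(s_1, k_1) = 0xD4CD01
s_3 = InvRound(s_2, k_0) = 0x61D437

0x61D437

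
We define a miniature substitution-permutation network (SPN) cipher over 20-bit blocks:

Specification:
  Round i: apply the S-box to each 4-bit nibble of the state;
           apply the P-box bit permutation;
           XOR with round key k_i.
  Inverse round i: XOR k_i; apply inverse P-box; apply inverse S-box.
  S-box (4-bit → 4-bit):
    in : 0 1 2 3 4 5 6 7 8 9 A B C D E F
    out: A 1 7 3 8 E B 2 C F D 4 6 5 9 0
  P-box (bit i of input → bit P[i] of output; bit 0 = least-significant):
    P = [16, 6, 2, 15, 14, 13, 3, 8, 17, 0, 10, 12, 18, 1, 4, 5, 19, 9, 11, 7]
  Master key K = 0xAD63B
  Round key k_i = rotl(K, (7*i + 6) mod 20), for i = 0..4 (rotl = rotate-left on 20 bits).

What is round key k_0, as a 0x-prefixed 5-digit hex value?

K = 0xAD63B
k_0 = rotl(K, (7*0+6) mod 20) = rotl(K, 6) = 0x58EEB

0x58EEB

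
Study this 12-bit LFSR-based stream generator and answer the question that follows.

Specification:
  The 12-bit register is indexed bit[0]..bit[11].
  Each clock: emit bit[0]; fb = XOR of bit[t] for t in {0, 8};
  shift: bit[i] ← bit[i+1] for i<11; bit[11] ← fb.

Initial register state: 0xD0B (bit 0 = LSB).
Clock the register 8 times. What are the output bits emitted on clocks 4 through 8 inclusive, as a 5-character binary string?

reg_0 = 0xD0B
clock 1: out=1, reg = 0x685
clock 2: out=1, reg = 0xB42
clock 3: out=0, reg = 0xDA1
clock 4: out=1, reg = 0x6D0
clock 5: out=0, reg = 0x368
clock 6: out=0, reg = 0x9B4
clock 7: out=0, reg = 0xCDA
clock 8: out=0, reg = 0x66D

10000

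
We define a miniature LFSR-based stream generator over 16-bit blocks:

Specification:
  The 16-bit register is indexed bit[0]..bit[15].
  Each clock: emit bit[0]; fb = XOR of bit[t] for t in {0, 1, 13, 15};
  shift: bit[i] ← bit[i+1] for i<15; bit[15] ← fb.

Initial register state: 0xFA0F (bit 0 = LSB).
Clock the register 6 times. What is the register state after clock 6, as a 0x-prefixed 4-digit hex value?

reg_0 = 0xFA0F
clock 1: out=1, reg = 0x7D07
clock 2: out=1, reg = 0xBE83
clock 3: out=1, reg = 0x5F41
clock 4: out=1, reg = 0xAFA0
clock 5: out=0, reg = 0x57D0
clock 6: out=0, reg = 0x2BE8

0x2BE8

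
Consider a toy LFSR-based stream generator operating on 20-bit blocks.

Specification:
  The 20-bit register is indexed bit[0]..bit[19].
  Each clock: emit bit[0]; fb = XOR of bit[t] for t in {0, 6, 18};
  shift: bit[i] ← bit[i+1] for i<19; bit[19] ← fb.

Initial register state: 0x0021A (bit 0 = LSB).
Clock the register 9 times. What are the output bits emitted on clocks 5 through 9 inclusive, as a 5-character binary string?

reg_0 = 0x0021A
clock 1: out=0, reg = 0x0010D
clock 2: out=1, reg = 0x80086
clock 3: out=0, reg = 0x40043
clock 4: out=1, reg = 0xA0021
clock 5: out=1, reg = 0xD0010
clock 6: out=0, reg = 0xE8008
clock 7: out=0, reg = 0xF4004
clock 8: out=0, reg = 0xFA002
clock 9: out=0, reg = 0xFD001

10000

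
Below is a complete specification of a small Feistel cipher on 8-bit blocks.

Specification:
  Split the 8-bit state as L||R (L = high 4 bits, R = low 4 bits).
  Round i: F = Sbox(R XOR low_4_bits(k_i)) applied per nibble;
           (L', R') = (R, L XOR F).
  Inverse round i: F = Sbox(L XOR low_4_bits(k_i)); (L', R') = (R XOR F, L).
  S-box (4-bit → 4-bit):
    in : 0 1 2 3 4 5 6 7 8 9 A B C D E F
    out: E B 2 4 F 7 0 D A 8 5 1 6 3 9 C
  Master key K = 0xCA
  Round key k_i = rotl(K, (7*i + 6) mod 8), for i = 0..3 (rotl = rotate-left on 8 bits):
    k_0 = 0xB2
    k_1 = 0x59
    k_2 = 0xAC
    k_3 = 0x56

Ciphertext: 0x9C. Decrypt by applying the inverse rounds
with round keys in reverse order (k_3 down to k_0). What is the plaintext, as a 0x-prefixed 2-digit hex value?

s_0 = ciphertext = 0x9C
s_1 = InvRound(s_0, k_3) = 0x09
s_2 = InvRound(s_1, k_2) = 0xF0
s_3 = InvRound(s_2, k_1) = 0x0F
s_4 = InvRound(s_3, k_0) = 0xD0

0xD0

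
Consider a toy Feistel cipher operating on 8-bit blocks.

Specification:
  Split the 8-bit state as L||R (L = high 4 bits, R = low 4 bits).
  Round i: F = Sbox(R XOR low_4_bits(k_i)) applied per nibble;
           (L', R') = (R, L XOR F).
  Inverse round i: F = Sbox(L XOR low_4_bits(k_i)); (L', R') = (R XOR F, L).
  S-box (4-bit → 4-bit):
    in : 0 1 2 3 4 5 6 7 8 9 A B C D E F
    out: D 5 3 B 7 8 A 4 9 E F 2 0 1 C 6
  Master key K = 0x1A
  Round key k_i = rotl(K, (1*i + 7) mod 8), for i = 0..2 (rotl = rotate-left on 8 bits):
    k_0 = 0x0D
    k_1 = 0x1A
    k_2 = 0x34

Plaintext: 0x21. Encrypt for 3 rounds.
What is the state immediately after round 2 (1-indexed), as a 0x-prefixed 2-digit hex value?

s_0 = plaintext = 0x21
s_1 = Round(s_0, k_0) = 0x12
s_2 = Round(s_1, k_1) = 0x28
s_3 = Round(s_2, k_2) = 0x82

0x28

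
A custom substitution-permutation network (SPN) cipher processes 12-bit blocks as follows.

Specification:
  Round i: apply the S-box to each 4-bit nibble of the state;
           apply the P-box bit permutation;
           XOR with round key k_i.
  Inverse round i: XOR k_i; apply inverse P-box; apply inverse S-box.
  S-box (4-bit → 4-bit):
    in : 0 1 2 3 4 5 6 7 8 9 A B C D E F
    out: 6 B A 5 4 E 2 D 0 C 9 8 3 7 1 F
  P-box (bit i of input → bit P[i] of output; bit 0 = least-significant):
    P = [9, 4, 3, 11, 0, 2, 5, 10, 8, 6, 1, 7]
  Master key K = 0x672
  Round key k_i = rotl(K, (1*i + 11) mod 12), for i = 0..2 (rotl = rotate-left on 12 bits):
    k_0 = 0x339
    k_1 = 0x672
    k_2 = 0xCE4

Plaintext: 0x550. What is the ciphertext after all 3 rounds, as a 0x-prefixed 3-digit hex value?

s_0 = plaintext = 0x550
s_1 = Round(s_0, k_0) = 0x7C7
s_2 = Round(s_1, k_1) = 0xDFD
s_3 = Round(s_2, k_2) = 0xB9B

0xB9B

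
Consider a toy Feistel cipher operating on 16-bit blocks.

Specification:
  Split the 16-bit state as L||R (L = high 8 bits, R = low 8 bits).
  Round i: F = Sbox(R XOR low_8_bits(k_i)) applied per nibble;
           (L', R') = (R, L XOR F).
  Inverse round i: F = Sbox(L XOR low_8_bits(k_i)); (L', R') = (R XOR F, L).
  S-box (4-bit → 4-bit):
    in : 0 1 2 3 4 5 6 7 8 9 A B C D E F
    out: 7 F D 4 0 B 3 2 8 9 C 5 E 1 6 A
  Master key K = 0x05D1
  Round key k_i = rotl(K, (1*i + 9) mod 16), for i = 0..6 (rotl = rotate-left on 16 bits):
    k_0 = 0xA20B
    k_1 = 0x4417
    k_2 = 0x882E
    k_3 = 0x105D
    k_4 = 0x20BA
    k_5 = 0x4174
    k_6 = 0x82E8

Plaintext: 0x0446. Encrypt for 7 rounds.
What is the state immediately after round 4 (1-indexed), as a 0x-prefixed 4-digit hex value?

s_0 = plaintext = 0x0446
s_1 = Round(s_0, k_0) = 0x4605
s_2 = Round(s_1, k_1) = 0x05BB
s_3 = Round(s_2, k_2) = 0xBB9E
s_4 = Round(s_3, k_3) = 0x9E5F
s_5 = Round(s_4, k_4) = 0x5FF5
s_6 = Round(s_5, k_5) = 0xF5D0
s_7 = Round(s_6, k_6) = 0xD0BD

0x9E5F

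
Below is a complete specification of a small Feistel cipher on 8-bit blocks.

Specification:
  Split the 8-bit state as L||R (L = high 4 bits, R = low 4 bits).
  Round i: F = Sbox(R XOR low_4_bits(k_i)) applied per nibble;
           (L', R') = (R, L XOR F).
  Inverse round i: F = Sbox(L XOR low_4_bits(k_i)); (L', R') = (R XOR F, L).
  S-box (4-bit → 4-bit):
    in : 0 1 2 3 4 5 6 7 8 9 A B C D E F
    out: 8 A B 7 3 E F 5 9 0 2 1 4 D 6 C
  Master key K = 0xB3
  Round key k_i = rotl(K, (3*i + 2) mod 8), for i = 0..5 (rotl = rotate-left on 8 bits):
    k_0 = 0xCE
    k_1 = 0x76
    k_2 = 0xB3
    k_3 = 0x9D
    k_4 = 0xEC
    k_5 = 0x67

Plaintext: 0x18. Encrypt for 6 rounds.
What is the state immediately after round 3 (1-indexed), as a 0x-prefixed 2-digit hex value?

s_0 = plaintext = 0x18
s_1 = Round(s_0, k_0) = 0x8E
s_2 = Round(s_1, k_1) = 0xE1
s_3 = Round(s_2, k_2) = 0x15
s_4 = Round(s_3, k_3) = 0x58
s_5 = Round(s_4, k_4) = 0x86
s_6 = Round(s_5, k_5) = 0x62

0x15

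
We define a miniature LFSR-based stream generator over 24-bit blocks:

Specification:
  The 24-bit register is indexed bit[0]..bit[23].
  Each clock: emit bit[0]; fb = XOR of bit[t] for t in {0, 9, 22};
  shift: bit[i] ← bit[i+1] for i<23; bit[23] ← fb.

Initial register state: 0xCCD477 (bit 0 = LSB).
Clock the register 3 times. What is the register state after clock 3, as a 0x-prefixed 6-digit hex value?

0xD99A8E

reg_0 = 0xCCD477
clock 1: out=1, reg = 0x666A3B
clock 2: out=1, reg = 0xB3351D
clock 3: out=1, reg = 0xD99A8E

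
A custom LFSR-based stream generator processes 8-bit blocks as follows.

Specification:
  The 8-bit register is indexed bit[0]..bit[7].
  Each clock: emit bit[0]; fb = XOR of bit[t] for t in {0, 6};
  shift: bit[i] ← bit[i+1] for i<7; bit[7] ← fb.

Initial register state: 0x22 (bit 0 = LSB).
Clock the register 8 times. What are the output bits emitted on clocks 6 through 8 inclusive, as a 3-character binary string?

100

reg_0 = 0x22
clock 1: out=0, reg = 0x11
clock 2: out=1, reg = 0x88
clock 3: out=0, reg = 0x44
clock 4: out=0, reg = 0xA2
clock 5: out=0, reg = 0x51
clock 6: out=1, reg = 0x28
clock 7: out=0, reg = 0x14
clock 8: out=0, reg = 0x0A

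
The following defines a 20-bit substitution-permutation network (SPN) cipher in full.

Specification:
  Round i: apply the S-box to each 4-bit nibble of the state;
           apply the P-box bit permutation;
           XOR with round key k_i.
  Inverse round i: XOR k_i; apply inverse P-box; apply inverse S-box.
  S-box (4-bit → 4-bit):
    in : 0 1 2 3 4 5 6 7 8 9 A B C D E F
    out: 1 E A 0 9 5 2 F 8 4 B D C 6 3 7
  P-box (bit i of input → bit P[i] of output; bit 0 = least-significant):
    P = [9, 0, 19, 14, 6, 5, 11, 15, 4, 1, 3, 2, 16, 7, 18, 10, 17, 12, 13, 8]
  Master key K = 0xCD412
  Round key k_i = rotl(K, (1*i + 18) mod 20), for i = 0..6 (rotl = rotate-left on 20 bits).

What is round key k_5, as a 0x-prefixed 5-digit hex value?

K = 0xCD412
k_0 = rotl(K, (1*0+18) mod 20) = rotl(K, 18) = 0xB3504
k_1 = rotl(K, (1*1+18) mod 20) = rotl(K, 19) = 0x66A09
k_2 = rotl(K, (1*2+18) mod 20) = rotl(K, 0) = 0xCD412
k_3 = rotl(K, (1*3+18) mod 20) = rotl(K, 1) = 0x9A825
k_4 = rotl(K, (1*4+18) mod 20) = rotl(K, 2) = 0x3504B
k_5 = rotl(K, (1*5+18) mod 20) = rotl(K, 3) = 0x6A096

0x6A096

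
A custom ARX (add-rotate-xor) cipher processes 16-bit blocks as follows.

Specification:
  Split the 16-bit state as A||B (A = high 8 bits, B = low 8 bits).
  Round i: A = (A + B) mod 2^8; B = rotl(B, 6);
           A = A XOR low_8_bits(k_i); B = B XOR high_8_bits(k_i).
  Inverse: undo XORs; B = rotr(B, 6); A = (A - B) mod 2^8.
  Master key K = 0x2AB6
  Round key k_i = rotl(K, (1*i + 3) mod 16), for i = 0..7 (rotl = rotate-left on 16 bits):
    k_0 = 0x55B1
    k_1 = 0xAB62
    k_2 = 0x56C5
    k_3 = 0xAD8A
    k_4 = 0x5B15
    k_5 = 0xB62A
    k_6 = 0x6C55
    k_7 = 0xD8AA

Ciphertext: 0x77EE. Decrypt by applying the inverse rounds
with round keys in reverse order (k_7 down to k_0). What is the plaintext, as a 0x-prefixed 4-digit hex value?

s_0 = ciphertext = 0x77EE
s_1 = InvRound(s_0, k_7) = 0x05D8
s_2 = InvRound(s_1, k_6) = 0x7ED2
s_3 = InvRound(s_2, k_5) = 0xC391
s_4 = InvRound(s_3, k_4) = 0xAB2B
s_5 = InvRound(s_4, k_3) = 0x071A
s_6 = InvRound(s_5, k_2) = 0x9131
s_7 = InvRound(s_6, k_1) = 0x896A
s_8 = InvRound(s_7, k_0) = 0x3CFC

0x3CFC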